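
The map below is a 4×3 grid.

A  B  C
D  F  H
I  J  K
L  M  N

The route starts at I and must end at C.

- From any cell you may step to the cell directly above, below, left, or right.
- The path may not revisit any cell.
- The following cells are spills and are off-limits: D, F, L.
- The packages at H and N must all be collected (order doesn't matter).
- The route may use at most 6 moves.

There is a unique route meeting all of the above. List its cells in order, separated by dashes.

The budget equals the shortest possible length, so every move has to be on a shortest route through the required cells.
Route from I: right to J, down to M, right to N, 3× up (reaching C) — 6 moves in all.
Check: all required cells visited; 6 ≤ 6 moves.

I - J - M - N - K - H - C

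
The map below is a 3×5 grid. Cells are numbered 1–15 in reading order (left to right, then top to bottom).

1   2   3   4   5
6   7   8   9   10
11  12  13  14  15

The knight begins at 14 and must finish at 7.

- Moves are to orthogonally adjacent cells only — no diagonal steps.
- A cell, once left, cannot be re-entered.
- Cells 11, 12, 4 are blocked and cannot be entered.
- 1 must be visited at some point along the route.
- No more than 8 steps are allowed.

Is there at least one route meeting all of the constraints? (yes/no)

yes

One route that works: 14 → 9 → 8 → 3 → 2 → 1 → 6 → 7.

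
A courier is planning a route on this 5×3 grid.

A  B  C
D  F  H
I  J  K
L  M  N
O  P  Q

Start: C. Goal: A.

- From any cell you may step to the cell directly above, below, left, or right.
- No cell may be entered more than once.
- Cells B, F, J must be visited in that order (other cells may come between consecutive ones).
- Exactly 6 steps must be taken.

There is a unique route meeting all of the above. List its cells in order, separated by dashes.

C - B - F - J - I - D - A

The waypoints must appear in the order B, F, J, with no cell reused.
Route from C: left 1 to B, down 2 to J, left 1 to I, up 2 to A — 6 moves in all.
Check: order respected (B at step 1, F at step 2, J at step 3); 6 moves as required.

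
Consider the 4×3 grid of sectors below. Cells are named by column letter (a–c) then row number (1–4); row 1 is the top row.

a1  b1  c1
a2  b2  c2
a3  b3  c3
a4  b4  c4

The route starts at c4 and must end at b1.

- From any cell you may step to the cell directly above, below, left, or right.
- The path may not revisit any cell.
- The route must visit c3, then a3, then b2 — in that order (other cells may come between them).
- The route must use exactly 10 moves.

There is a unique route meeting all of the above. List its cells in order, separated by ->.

c4 -> c3 -> b3 -> b4 -> a4 -> a3 -> a2 -> b2 -> c2 -> c1 -> b1

The waypoints must appear in the order c3, a3, b2, with no cell reused.
Route from c4: up 1 to c3, left 1 to b3, down 1 to b4, left 1 to a4, up 2 to a2, right 2 to c2, up 1 to c1, left 1 to b1 — 10 moves in all.
Check: order respected (c3 at step 1, a3 at step 5, b2 at step 7); 10 moves as required.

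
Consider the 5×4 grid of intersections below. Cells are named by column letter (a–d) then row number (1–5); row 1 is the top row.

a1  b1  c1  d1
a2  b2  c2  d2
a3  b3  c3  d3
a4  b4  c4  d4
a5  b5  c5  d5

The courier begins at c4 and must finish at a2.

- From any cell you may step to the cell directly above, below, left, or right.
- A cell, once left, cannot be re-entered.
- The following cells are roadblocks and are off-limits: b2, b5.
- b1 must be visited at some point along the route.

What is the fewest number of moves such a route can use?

6

Any route passes through b1 somewhere between c4 and a2. Summing Manhattan distances along the two legs (c4 → b1 → a2) gives a lower bound of 4 + 2 = 6 moves.
A route of 6 moves achieves this: c4 → c3 → c2 → c1 → b1 → a1 → a2.
Since 6 matches the lower bound, it is optimal.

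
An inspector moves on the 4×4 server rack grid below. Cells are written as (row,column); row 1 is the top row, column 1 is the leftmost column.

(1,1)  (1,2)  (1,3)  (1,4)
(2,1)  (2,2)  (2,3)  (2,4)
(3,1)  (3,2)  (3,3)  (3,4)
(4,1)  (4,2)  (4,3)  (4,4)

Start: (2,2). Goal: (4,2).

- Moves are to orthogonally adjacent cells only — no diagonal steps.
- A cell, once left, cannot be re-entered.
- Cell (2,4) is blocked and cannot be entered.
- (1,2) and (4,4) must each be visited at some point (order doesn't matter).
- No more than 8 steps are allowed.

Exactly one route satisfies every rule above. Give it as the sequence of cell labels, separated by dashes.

The budget equals the shortest possible length, so every move has to be on a shortest route through the required cells.
Route from (2,2): up to (1,2), right to (1,3), 2× down (reaching (3,3)), right to (3,4), down to (4,4), 2× left (reaching (4,2)) — 8 moves in all.
Check: all required cells visited; 8 ≤ 8 moves.

(2,2) - (1,2) - (1,3) - (2,3) - (3,3) - (3,4) - (4,4) - (4,3) - (4,2)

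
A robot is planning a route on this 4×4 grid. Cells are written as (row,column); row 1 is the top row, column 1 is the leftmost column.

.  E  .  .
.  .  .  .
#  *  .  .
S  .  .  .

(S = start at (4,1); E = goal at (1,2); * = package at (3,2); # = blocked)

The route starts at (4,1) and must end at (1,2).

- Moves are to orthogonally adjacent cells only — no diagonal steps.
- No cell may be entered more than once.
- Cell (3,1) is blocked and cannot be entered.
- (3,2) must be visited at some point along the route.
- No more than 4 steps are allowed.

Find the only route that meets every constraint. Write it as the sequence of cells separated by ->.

The 4-move cap with required stops at (3,2) leaves no slack for detours.
Route from (4,1): right to (4,2), 3× up (reaching (1,2)) — 4 moves in all.
Check: all required cells visited; 4 ≤ 4 moves.

(4,1) -> (4,2) -> (3,2) -> (2,2) -> (1,2)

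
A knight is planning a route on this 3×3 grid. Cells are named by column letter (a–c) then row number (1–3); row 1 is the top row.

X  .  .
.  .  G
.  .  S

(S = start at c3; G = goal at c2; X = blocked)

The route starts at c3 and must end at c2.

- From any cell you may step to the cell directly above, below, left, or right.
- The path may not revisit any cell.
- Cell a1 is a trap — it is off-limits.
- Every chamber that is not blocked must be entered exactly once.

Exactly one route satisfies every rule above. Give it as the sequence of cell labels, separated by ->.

Need to visit all 8 open cells exactly once, starting at c3 and ending at c2.
Route from c3: left 2 to a3, up 1 to a2, right 1 to b2, up 1 to b1, right 1 to c1, down 1 to c2 — 7 moves in all.
Check: all 8 open cells covered.

c3 -> b3 -> a3 -> a2 -> b2 -> b1 -> c1 -> c2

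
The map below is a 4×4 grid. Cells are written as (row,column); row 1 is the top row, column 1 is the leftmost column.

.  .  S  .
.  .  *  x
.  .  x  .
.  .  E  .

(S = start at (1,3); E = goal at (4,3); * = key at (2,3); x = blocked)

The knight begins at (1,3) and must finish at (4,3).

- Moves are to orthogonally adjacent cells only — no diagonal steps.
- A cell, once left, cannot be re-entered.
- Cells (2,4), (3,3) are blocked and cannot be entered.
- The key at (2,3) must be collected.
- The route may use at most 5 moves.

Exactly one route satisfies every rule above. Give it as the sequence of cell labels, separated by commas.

Any route must reach (2,3) and still end at (4,3) within 5 moves, so the order of the required stops is forced.
Route from (1,3): down to (2,3), left to (2,2), 2× down (reaching (4,2)), right to (4,3) — 5 moves in all.
Check: all required cells visited; 5 ≤ 5 moves.

(1,3), (2,3), (2,2), (3,2), (4,2), (4,3)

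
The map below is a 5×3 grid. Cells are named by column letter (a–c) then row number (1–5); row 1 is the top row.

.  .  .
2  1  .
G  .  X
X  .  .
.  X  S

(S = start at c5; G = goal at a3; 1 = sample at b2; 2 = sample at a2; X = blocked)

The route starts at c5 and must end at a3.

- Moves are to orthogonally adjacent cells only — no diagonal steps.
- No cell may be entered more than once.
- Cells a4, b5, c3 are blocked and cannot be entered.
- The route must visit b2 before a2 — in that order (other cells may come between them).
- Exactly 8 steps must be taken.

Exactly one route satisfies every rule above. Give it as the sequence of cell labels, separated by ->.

c5 -> c4 -> b4 -> b3 -> b2 -> b1 -> a1 -> a2 -> a3

The waypoints must appear in the order b2, a2, with no cell reused.
Route from c5: up to c4, left to b4, 3× up (reaching b1), left to a1, 2× down (reaching a3) — 8 moves in all.
Check: order respected (1 at step 4, 2 at step 7); 8 moves as required.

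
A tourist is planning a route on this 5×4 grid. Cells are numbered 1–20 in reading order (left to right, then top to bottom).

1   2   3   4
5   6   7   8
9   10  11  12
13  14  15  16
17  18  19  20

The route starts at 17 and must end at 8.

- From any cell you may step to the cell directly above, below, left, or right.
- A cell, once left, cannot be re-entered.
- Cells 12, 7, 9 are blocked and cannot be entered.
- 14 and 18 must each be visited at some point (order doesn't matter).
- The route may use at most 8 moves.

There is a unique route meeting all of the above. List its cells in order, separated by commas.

The budget equals the shortest possible length, so every move has to be on a shortest route through the required cells.
Route from 17: right to 18, 4× up (reaching 2), 2× right (reaching 4), down to 8 — 8 moves in all.
Check: all required cells visited; 8 ≤ 8 moves.

17, 18, 14, 10, 6, 2, 3, 4, 8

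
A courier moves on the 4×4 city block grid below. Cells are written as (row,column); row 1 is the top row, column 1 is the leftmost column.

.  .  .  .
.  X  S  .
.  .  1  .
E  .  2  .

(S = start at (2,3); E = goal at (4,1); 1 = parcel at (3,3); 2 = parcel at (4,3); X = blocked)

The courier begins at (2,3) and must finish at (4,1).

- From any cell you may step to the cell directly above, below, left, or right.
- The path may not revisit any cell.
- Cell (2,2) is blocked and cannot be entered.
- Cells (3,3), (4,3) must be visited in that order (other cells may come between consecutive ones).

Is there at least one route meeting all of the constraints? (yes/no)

One route that works: (2,3) → (3,3) → (4,3) → (4,2) → (4,1).

yes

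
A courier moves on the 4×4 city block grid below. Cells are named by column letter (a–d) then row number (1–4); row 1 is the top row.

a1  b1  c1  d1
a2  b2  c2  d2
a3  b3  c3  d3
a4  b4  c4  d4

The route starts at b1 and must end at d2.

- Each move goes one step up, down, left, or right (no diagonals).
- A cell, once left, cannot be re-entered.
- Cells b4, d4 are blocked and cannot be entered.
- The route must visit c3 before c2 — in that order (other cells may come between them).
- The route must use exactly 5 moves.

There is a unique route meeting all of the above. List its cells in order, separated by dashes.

The waypoints must appear in the order c3, c2, with no cell reused.
Route from b1: down 2 to b3, right 1 to c3, up 1 to c2, right 1 to d2 — 5 moves in all.
Check: order respected (c3 at step 3, c2 at step 4); 5 moves as required.

b1 - b2 - b3 - c3 - c2 - d2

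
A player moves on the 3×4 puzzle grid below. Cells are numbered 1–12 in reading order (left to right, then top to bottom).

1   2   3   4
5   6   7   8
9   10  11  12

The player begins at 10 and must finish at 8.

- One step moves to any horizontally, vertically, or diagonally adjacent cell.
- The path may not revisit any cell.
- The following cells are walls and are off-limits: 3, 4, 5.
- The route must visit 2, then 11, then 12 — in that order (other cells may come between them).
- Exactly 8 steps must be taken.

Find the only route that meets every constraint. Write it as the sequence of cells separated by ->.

The waypoints must appear in the order 2, 11, 12, with no cell reused.
Route from 10: left 1 to 9, up-right 1 to 6, up-left 1 to 1, right 1 to 2, down-right 1 to 7, down 1 to 11, right 1 to 12, up 1 to 8 — 8 moves in all.
Check: order respected (2 at step 4, 11 at step 6, 12 at step 7); 8 moves as required.

10 -> 9 -> 6 -> 1 -> 2 -> 7 -> 11 -> 12 -> 8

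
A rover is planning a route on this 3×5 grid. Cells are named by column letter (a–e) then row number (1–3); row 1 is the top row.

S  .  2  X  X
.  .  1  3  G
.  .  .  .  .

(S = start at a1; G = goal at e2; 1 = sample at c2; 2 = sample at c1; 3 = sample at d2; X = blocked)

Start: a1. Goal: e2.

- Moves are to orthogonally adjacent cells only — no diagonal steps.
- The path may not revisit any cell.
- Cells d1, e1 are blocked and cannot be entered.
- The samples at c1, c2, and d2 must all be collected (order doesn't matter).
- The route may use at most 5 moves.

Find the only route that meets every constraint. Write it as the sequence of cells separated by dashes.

The budget equals the shortest possible length, so every move has to be on a shortest route through the required cells.
Route from a1: 2× right (reaching c1), down to c2, 2× right (reaching e2) — 5 moves in all.
Check: all required cells visited; 5 ≤ 5 moves.

a1 - b1 - c1 - c2 - d2 - e2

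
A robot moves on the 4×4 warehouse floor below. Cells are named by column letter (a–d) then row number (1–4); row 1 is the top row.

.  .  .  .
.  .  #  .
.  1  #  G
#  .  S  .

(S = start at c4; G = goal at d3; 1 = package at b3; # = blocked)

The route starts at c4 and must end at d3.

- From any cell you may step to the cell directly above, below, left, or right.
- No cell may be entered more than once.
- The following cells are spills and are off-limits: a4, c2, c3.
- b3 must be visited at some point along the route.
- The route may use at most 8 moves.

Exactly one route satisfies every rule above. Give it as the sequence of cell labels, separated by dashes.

The budget equals the shortest possible length, so every move has to be on a shortest route through the required cells.
Route from c4: left 1 to b4, up 3 to b1, right 2 to d1, down 2 to d3 — 8 moves in all.
Check: all required cells visited; 8 ≤ 8 moves.

c4 - b4 - b3 - b2 - b1 - c1 - d1 - d2 - d3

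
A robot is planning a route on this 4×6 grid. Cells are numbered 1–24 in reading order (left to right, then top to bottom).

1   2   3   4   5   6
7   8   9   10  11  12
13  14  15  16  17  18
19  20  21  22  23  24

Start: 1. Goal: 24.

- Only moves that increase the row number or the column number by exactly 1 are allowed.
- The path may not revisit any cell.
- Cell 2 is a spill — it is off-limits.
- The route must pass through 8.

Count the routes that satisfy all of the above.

A right/down-only route from 1 to 24 makes exactly 3 down-moves and 5 right-moves in some order.
With no other constraints that would be C(8,3) = 56 routes.
Split at 8 and multiply the segment counts (each segment already excludes blocked cells): 1→8: 1; 8→24: 15; product = 15.
That gives 15 routes.

15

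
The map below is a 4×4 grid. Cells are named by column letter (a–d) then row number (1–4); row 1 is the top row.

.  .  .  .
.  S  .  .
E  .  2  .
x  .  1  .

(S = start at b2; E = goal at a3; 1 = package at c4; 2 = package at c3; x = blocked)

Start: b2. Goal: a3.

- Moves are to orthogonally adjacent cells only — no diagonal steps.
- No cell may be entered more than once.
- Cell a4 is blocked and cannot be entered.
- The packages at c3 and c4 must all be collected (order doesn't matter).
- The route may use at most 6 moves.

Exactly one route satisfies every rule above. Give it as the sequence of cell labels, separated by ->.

The budget equals the shortest possible length, so every move has to be on a shortest route through the required cells.
Route from b2: right 1 to c2, down 2 to c4, left 1 to b4, up 1 to b3, left 1 to a3 — 6 moves in all.
Check: all required cells visited; 6 ≤ 6 moves.

b2 -> c2 -> c3 -> c4 -> b4 -> b3 -> a3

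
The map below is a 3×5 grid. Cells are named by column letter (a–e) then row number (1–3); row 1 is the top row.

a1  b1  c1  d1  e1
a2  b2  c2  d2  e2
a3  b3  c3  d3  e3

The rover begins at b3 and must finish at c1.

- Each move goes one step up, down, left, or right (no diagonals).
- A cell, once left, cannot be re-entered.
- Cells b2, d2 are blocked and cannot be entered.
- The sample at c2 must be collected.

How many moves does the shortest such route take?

Any route passes through c2 somewhere between b3 and c1. Summing Manhattan distances along the two legs (b3 → c2 → c1) gives a lower bound of 2 + 1 = 3 moves.
A route of 3 moves achieves this: b3 → c3 → c2 → c1.
Since 3 matches the lower bound, it is optimal.

3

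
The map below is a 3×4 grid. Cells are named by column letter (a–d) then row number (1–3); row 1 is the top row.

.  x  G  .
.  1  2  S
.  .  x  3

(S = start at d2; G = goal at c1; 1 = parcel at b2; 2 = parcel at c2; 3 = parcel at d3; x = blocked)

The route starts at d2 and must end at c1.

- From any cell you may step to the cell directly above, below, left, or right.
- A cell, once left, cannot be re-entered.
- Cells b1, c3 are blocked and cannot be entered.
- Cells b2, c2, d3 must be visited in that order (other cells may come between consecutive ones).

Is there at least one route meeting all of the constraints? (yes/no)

d3 must be visited but has only one open neighbour (d2), and it is neither the start nor the goal — the route would have to enter and leave through d2, re-entering it.

no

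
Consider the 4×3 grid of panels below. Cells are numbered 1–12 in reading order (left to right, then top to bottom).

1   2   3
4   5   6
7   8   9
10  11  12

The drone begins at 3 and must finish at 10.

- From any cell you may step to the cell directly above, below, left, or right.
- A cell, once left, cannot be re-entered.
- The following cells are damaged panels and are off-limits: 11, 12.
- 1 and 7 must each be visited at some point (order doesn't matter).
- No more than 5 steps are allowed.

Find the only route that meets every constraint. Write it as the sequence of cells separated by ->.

3 -> 2 -> 1 -> 4 -> 7 -> 10

The 5-move cap with required stops at 1, 7 leaves no slack for detours.
Route from 3: left 2 to 1, down 3 to 10 — 5 moves in all.
Check: all required cells visited; 5 ≤ 5 moves.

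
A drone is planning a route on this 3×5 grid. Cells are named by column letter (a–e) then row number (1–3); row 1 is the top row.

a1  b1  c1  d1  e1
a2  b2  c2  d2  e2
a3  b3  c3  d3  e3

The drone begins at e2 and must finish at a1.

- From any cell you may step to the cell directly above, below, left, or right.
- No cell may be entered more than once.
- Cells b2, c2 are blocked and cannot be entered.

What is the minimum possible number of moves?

5

The Manhattan distance from e2 to a1 is |2−1| + |5−1| = 5, so at least 5 moves are needed.
A route of 5 moves achieves this: e2 → e1 → d1 → c1 → b1 → a1.
Since 5 matches the lower bound, it is optimal.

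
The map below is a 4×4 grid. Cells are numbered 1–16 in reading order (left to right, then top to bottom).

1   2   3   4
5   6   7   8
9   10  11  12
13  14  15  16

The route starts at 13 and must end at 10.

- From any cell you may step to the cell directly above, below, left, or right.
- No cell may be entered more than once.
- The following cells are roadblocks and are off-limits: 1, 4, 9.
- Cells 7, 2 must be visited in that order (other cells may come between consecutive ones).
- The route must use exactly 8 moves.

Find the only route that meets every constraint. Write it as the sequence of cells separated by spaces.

The waypoints must appear in the order 7, 2, with no cell reused.
Route from 13: right 2 to 15, up 3 to 3, left 1 to 2, down 2 to 10 — 8 moves in all.
Check: order respected (7 at step 4, 2 at step 6); 8 moves as required.

13 14 15 11 7 3 2 6 10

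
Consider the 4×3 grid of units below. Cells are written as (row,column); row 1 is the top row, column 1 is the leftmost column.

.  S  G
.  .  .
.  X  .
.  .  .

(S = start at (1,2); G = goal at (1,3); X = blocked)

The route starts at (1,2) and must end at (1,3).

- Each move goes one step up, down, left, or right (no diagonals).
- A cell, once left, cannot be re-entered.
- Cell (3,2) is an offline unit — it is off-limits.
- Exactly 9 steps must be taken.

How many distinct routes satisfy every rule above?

2

Need simple routes of exactly 9 moves from (1,2) to (1,3) (Manhattan distance 1, so 4 moves are spent on a detour and 4 undoing it).
Enumerating: (1,2) (2,2) (2,1) (3,1) (4,1) (4,2) (4,3) (3,3) (2,3) (1,3) | (1,2) (1,1) (2,1) (3,1) (4,1) (4,2) (4,3) (3,3) (2,3) (1,3).
That gives 2 routes.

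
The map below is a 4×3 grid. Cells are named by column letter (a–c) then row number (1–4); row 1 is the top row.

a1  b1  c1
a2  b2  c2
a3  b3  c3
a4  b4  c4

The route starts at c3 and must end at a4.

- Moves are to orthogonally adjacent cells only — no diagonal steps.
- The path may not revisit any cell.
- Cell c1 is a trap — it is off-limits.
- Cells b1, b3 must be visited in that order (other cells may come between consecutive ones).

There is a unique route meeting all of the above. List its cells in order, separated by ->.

c3 -> c2 -> b2 -> b1 -> a1 -> a2 -> a3 -> b3 -> b4 -> a4

The waypoints must appear in the order b1, b3, with no cell reused.
Route from c3: up to c2, left to b2, up to b1, left to a1, 2× down (reaching a3), right to b3, down to b4, left to a4 — 9 moves in all.
Check: order respected (b1 at step 3, b3 at step 7).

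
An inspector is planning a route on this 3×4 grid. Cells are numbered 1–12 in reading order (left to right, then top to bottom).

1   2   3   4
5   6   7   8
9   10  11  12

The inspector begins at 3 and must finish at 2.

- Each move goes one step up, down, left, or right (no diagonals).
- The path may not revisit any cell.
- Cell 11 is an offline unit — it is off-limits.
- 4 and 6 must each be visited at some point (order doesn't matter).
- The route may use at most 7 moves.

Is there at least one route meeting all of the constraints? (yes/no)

yes

One route that works: 3 → 4 → 8 → 7 → 6 → 2.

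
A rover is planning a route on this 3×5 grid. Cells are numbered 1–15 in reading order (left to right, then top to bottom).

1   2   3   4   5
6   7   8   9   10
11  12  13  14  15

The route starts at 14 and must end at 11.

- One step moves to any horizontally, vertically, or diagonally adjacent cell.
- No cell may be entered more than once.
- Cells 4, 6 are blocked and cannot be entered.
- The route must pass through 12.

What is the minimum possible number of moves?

Any route passes through 12 somewhere between 14 and 11. Summing Chebyshev distances along the two legs (14 → 12 → 11) gives a lower bound of 2 + 1 = 3 moves.
A route of 3 moves achieves this: 14 → 8 → 12 → 11.
Since 3 matches the lower bound, it is optimal.

3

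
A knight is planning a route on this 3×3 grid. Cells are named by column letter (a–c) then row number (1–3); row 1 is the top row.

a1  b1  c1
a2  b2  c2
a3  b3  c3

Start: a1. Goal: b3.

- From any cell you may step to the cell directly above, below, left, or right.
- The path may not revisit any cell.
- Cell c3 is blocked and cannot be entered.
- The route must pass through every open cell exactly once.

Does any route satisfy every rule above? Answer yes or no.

yes

One route that works: a1 → b1 → c1 → c2 → b2 → a2 → a3 → b3.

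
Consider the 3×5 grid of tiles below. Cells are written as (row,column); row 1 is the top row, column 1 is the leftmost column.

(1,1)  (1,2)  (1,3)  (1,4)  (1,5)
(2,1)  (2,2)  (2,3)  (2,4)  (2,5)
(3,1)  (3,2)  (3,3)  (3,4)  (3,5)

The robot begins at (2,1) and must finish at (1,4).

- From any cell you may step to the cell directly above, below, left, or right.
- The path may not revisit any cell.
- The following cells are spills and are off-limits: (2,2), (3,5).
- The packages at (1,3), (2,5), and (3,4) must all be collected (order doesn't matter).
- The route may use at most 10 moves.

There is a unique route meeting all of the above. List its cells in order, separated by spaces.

The budget equals the shortest possible length, so every move has to be on a shortest route through the required cells.
Route from (2,1): up 1 to (1,1), right 2 to (1,3), down 2 to (3,3), right 1 to (3,4), up 1 to (2,4), right 1 to (2,5), up 1 to (1,5), left 1 to (1,4) — 10 moves in all.
Check: all required cells visited; 10 ≤ 10 moves.

(2,1) (1,1) (1,2) (1,3) (2,3) (3,3) (3,4) (2,4) (2,5) (1,5) (1,4)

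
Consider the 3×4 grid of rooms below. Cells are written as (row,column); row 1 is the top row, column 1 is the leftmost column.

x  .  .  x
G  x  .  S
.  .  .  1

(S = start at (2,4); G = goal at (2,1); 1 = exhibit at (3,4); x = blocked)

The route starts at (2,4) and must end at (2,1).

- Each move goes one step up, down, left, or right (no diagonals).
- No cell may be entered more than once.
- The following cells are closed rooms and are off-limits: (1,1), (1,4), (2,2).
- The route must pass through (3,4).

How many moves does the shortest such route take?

5

Any route passes through (3,4) somewhere between (2,4) and (2,1). Summing Manhattan distances along the two legs ((2,4) → (3,4) → (2,1)) gives a lower bound of 1 + 4 = 5 moves.
A route of 5 moves achieves this: (2,4) → (3,4) → (3,3) → (3,2) → (3,1) → (2,1).
Since 5 matches the lower bound, it is optimal.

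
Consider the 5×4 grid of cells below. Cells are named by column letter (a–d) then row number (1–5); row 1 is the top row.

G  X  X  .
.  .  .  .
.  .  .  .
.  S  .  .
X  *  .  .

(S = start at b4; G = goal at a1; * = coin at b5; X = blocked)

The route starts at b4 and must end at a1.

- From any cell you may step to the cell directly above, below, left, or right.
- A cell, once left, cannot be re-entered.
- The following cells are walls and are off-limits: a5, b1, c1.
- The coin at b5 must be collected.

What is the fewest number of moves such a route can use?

8

Any route passes through b5 somewhere between b4 and a1. Summing Manhattan distances along the two legs (b4 → b5 → a1) gives a lower bound of 1 + 5 = 6 moves.
The shortest route satisfying every rule uses 8 moves: b4 → b5 → c5 → c4 → c3 → c2 → b2 → a2 → a1.
The bound of 6 isn't tight here; checking systematically, no route of length 6 through 7 satisfies every constraint, so 8 is the minimum.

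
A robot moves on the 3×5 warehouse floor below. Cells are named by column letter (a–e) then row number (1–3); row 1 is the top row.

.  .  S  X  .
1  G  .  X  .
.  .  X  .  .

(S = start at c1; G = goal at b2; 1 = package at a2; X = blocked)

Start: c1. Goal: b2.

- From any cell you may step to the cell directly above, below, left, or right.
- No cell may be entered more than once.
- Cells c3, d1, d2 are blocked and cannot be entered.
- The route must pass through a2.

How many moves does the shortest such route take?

Any route passes through a2 somewhere between c1 and b2. Summing Manhattan distances along the two legs (c1 → a2 → b2) gives a lower bound of 3 + 1 = 4 moves.
A route of 4 moves achieves this: c1 → b1 → a1 → a2 → b2.
Since 4 matches the lower bound, it is optimal.

4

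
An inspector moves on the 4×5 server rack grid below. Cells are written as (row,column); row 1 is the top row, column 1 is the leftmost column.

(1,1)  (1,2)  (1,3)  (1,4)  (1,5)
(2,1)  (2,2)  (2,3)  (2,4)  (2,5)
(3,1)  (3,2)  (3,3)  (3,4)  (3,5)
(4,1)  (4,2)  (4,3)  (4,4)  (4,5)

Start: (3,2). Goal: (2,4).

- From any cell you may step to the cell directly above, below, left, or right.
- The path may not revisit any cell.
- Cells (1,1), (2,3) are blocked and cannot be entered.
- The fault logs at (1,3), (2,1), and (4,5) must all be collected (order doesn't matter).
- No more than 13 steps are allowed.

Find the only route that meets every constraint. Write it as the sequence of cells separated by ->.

(3,2) -> (3,1) -> (2,1) -> (2,2) -> (1,2) -> (1,3) -> (1,4) -> (1,5) -> (2,5) -> (3,5) -> (4,5) -> (4,4) -> (3,4) -> (2,4)

The 13-move cap with required stops at (1,3), (2,1), (4,5) leaves no slack for detours.
Route from (3,2): left 1 to (3,1), up 1 to (2,1), right 1 to (2,2), up 1 to (1,2), right 3 to (1,5), down 3 to (4,5), left 1 to (4,4), up 2 to (2,4) — 13 moves in all.
Check: all required cells visited; 13 ≤ 13 moves.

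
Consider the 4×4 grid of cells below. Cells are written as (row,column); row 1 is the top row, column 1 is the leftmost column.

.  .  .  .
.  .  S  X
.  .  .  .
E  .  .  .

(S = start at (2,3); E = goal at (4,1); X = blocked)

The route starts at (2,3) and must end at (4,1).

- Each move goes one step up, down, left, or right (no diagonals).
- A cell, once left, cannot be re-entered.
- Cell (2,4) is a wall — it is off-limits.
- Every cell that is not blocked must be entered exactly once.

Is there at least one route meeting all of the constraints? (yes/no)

Cell (1,4) has only one open neighbour but is neither the start nor the goal, so a Hamiltonian route would have to both enter and leave it through the same neighbour — impossible without revisiting.

no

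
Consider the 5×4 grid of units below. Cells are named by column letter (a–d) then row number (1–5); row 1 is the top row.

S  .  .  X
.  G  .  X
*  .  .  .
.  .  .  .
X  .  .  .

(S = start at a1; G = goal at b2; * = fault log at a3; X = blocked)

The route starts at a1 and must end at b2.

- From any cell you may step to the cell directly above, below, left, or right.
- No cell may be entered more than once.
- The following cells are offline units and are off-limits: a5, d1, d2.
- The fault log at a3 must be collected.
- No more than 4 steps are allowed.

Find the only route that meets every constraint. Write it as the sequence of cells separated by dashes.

The 4-move cap with required stops at a3 leaves no slack for detours.
Route from a1: down 2 to a3, right 1 to b3, up 1 to b2 — 4 moves in all.
Check: all required cells visited; 4 ≤ 4 moves.

a1 - a2 - a3 - b3 - b2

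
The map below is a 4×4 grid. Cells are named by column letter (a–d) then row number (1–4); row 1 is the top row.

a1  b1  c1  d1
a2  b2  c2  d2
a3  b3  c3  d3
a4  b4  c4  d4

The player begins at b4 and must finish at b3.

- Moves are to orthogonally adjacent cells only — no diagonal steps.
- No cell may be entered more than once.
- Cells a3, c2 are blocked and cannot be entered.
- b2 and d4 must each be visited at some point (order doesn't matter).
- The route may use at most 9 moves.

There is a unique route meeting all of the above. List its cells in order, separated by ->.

b4 -> c4 -> d4 -> d3 -> d2 -> d1 -> c1 -> b1 -> b2 -> b3

The 9-move cap with required stops at b2, d4 leaves no slack for detours.
Route from b4: right 2 to d4, up 3 to d1, left 2 to b1, down 2 to b3 — 9 moves in all.
Check: all required cells visited; 9 ≤ 9 moves.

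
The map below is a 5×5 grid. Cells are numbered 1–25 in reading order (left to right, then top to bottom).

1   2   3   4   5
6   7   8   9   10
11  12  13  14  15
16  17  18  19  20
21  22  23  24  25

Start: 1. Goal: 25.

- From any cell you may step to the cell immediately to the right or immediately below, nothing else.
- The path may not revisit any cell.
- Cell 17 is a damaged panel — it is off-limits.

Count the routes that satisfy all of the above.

A right/down-only route from 1 to 25 makes exactly 4 down-moves and 4 right-moves in some order.
With no other constraints that would be C(8,4) = 70 routes.
Subtract routes through each blocked cell (inclusion–exclusion for overlaps): − through 17: 16 → 54.
That gives 54 routes.

54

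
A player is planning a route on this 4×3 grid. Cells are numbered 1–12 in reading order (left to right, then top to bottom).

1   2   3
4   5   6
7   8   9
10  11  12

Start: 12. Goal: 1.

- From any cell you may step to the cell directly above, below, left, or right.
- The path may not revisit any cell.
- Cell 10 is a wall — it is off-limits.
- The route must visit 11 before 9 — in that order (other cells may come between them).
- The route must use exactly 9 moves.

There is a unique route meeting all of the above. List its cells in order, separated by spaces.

The waypoints must appear in the order 11, 9, with no cell reused.
Route from 12: left to 11, up to 8, right to 9, 2× up (reaching 3), left to 2, down to 5, left to 4, up to 1 — 9 moves in all.
Check: order respected (11 at step 1, 9 at step 3); 9 moves as required.

12 11 8 9 6 3 2 5 4 1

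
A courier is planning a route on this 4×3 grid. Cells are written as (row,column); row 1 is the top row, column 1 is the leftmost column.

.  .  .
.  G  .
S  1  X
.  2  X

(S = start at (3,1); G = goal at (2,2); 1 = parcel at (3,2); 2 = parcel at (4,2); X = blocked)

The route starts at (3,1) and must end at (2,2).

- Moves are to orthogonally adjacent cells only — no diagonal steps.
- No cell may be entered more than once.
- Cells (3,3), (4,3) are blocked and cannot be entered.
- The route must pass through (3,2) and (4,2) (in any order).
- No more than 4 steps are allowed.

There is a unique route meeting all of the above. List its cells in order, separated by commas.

(3,1), (4,1), (4,2), (3,2), (2,2)

The budget equals the shortest possible length, so every move has to be on a shortest route through the required cells.
Route from (3,1): down to (4,1), right to (4,2), 2× up (reaching (2,2)) — 4 moves in all.
Check: all required cells visited; 4 ≤ 4 moves.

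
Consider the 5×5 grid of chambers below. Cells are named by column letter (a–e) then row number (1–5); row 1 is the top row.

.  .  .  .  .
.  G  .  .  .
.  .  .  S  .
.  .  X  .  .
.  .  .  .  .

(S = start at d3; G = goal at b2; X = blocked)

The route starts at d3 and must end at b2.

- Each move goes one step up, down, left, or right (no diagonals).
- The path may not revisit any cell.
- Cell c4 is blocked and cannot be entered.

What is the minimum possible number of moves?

3

The Manhattan distance from d3 to b2 is |3−2| + |4−2| = 3, so at least 3 moves are needed.
A route of 3 moves achieves this: d3 → d2 → c2 → b2.
Since 3 matches the lower bound, it is optimal.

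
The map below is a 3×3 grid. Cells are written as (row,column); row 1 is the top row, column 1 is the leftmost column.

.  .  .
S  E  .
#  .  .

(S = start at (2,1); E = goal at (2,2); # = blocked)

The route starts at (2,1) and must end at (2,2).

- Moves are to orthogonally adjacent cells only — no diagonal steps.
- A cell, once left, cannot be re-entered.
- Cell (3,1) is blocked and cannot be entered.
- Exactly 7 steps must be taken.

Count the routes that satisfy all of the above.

Need simple routes of exactly 7 moves from (2,1) to (2,2) (Manhattan distance 1, so 3 moves are spent on a detour and 3 undoing it).
Enumerating: (2,1) (1,1) (1,2) (1,3) (2,3) (3,3) (3,2) (2,2).
That gives 1 route.

1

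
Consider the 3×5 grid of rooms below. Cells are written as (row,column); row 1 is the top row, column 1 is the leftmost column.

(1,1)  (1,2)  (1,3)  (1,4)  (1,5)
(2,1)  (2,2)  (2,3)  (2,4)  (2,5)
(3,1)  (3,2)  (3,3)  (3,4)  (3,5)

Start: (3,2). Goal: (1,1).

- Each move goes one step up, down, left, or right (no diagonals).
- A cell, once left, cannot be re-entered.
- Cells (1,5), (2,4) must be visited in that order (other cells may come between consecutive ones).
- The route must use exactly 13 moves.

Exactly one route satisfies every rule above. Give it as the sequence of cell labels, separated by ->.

(3,2) -> (3,3) -> (3,4) -> (3,5) -> (2,5) -> (1,5) -> (1,4) -> (2,4) -> (2,3) -> (1,3) -> (1,2) -> (2,2) -> (2,1) -> (1,1)

The waypoints must appear in the order (1,5), (2,4), with no cell reused.
Route from (3,2): 3× right (reaching (3,5)), 2× up (reaching (1,5)), left to (1,4), down to (2,4), left to (2,3), up to (1,3), left to (1,2), down to (2,2), left to (2,1), up to (1,1) — 13 moves in all.
Check: order respected ((1,5) at step 5, (2,4) at step 7); 13 moves as required.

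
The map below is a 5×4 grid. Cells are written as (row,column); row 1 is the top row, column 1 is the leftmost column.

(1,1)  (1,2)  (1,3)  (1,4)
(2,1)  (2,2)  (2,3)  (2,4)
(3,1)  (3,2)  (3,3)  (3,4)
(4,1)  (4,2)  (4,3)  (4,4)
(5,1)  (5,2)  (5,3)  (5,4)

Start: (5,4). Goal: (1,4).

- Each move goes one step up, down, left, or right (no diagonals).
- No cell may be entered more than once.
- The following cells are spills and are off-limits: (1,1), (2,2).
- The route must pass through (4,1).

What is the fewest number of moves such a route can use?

Any route passes through (4,1) somewhere between (5,4) and (1,4). Summing Manhattan distances along the two legs ((5,4) → (4,1) → (1,4)) gives a lower bound of 4 + 6 = 10 moves.
A route of 10 moves achieves this: (5,4) → (4,4) → (4,3) → (4,2) → (4,1) → (3,1) → (3,2) → (3,3) → (2,3) → (1,3) → (1,4).
Since 10 matches the lower bound, it is optimal.

10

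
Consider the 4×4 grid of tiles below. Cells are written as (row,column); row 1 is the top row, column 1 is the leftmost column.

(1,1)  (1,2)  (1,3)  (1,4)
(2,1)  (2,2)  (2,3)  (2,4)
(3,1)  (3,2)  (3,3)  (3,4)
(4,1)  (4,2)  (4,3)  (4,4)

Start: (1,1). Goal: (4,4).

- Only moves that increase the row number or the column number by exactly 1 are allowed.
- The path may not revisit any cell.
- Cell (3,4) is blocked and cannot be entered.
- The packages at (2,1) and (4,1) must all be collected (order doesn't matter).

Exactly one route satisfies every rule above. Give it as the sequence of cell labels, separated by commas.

Moves only go right or down, so the column and row indices never decrease.
Route from (1,1): 3× down (reaching (4,1)), 3× right (reaching (4,4)) — 6 moves in all.
Check: all required cells visited.

(1,1), (2,1), (3,1), (4,1), (4,2), (4,3), (4,4)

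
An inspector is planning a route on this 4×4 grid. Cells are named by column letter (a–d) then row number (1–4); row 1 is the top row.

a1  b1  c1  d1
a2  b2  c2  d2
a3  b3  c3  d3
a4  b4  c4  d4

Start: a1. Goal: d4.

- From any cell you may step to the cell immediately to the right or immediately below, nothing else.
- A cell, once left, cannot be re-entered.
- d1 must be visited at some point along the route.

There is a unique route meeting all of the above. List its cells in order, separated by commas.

Moves only go right or down, so the column and row indices never decrease.
Route from a1: right 3 to d1, down 3 to d4 — 6 moves in all.
Check: all required cells visited.

a1, b1, c1, d1, d2, d3, d4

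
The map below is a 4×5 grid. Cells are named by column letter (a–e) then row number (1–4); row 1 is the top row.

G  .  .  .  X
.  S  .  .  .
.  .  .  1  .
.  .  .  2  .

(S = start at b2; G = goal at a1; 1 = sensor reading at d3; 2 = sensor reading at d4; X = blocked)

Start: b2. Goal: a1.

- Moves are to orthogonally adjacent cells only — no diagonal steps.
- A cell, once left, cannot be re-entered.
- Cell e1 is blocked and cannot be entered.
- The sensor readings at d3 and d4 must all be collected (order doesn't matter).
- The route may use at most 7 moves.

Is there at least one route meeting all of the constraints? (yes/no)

Even ignoring the no-revisit rule, getting from b2 to a1, taking the cheapest ordering b2 → d3 → d4 → a1 needs at least 3 + 1 + 6 = 10 moves (Manhattan distance per leg), which exceeds the 7-move limit.

no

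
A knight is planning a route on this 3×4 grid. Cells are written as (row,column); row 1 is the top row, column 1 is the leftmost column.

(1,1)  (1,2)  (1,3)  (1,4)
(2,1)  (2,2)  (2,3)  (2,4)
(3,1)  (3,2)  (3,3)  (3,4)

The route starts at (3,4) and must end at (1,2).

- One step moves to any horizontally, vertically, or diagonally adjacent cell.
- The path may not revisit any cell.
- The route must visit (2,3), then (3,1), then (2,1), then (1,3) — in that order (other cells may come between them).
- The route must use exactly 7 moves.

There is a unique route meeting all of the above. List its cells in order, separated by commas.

The waypoints must appear in the order (2,3), (3,1), (2,1), (1,3), with no cell reused.
Route from (3,4): up-left to (2,3), down-left to (3,2), left to (3,1), up to (2,1), right to (2,2), up-right to (1,3), left to (1,2) — 7 moves in all.
Check: order respected ((2,3) at step 1, (3,1) at step 3, (2,1) at step 4, (1,3) at step 6); 7 moves as required.

(3,4), (2,3), (3,2), (3,1), (2,1), (2,2), (1,3), (1,2)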